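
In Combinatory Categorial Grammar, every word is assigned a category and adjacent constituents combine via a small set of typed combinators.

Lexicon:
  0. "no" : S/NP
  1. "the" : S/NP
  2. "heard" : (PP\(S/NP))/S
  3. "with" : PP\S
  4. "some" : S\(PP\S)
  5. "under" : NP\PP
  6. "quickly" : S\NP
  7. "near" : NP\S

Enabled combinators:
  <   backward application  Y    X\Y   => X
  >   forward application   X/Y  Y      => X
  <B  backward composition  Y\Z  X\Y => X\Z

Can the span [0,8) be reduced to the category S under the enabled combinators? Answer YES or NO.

[0,8] S   >
  [0,1] "no" : S/NP
  [1,8] NP   <
    [1,5] PP   <
      [1,2] "the" : S/NP
      [2,5] PP\(S/NP)   >
        [2,3] "heard" : (PP\(S/NP))/S
        [3,5] S   <
          [3,4] "with" : PP\S
          [4,5] "some" : S\(PP\S)
    [5,8] NP\PP   <B
      [5,7] S\PP   <B
        [5,6] "under" : NP\PP
        [6,7] "quickly" : S\NP
      [7,8] "near" : NP\S

YES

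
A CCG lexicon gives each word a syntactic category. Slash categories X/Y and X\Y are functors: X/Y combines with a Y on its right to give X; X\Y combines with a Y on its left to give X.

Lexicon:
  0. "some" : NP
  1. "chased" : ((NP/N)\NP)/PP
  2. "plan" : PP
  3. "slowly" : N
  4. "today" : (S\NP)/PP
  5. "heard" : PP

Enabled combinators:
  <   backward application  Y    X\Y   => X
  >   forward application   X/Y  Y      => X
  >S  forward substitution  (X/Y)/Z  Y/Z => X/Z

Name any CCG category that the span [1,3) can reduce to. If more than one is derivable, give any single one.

(NP/N)\NP

[0,6] S   <
  [0,4] NP   >
    [0,3] NP/N   <
      [0,1] "some" : NP
      [1,3] (NP/N)\NP   >
        [1,2] "chased" : ((NP/N)\NP)/PP
        [2,3] "plan" : PP
    [3,4] "slowly" : N
  [4,6] S\NP   >
    [4,5] "today" : (S\NP)/PP
    [5,6] "heard" : PP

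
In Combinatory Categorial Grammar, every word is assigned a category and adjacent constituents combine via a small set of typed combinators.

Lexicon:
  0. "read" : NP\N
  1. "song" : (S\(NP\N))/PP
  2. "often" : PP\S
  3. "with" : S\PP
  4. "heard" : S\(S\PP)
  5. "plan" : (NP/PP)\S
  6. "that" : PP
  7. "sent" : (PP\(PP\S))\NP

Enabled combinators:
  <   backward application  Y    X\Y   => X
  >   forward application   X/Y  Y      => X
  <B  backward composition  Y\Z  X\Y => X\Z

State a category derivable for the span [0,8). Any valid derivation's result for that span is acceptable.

[0,8] S   <
  [0,1] "read" : NP\N
  [1,8] S\(NP\N)   >
    [1,2] "song" : (S\(NP\N))/PP
    [2,8] PP   <
      [2,3] "often" : PP\S
      [3,8] PP\(PP\S)   <
        [3,7] NP   >
          [3,6] NP/PP   <
            [3,5] S   <
              [3,4] "with" : S\PP
              [4,5] "heard" : S\(S\PP)
            [5,6] "plan" : (NP/PP)\S
          [6,7] "that" : PP
        [7,8] "sent" : (PP\(PP\S))\NP

S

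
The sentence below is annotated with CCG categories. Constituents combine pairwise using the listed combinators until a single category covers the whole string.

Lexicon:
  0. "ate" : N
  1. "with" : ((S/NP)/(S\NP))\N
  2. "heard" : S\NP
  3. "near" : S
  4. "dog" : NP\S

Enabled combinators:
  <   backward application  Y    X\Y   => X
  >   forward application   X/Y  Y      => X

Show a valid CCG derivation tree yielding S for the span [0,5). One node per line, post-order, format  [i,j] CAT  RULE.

[0,5] S   >
  [0,3] S/NP   >
    [0,2] (S/NP)/(S\NP)   <
      [0,1] "ate" : N
      [1,2] "with" : ((S/NP)/(S\NP))\N
    [2,3] "heard" : S\NP
  [3,5] NP   <
    [3,4] "near" : S
    [4,5] "dog" : NP\S

[0,1] N  lex  "ate"
[1,2] ((S/NP)/(S\NP))\N  lex  "with"
[0,2] (S/NP)/(S\NP)  <  k=1
[2,3] S\NP  lex  "heard"
[0,3] S/NP  >  k=2
[3,4] S  lex  "near"
[4,5] NP\S  lex  "dog"
[3,5] NP  <  k=4
[0,5] S  >  k=3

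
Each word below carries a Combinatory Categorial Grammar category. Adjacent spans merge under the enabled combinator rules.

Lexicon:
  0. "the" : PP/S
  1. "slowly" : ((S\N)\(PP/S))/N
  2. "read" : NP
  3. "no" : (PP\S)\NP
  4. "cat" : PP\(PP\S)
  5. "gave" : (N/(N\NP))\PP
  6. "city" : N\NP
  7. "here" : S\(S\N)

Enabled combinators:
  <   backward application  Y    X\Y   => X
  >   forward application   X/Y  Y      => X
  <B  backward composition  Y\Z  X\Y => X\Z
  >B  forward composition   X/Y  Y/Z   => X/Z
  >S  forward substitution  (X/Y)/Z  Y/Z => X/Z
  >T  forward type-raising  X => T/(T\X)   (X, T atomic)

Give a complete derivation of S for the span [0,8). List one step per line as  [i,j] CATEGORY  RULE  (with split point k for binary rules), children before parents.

[0,8] S   <
  [0,7] S\N   <
    [0,1] "the" : PP/S
    [1,7] (S\N)\(PP/S)   >
      [1,2] "slowly" : ((S\N)\(PP/S))/N
      [2,7] N   >
        [2,6] N/(N\NP)   <
          [2,5] PP   <
            [2,4] PP\S   <
              [2,3] "read" : NP
              [3,4] "no" : (PP\S)\NP
            [4,5] "cat" : PP\(PP\S)
          [5,6] "gave" : (N/(N\NP))\PP
        [6,7] "city" : N\NP
  [7,8] "here" : S\(S\N)

[0,1] PP/S  lex  "the"
[1,2] ((S\N)\(PP/S))/N  lex  "slowly"
[2,3] NP  lex  "read"
[3,4] (PP\S)\NP  lex  "no"
[2,4] PP\S  <  k=3
[4,5] PP\(PP\S)  lex  "cat"
[2,5] PP  <  k=4
[5,6] (N/(N\NP))\PP  lex  "gave"
[2,6] N/(N\NP)  <  k=5
[6,7] N\NP  lex  "city"
[2,7] N  >  k=6
[1,7] (S\N)\(PP/S)  >  k=2
[0,7] S\N  <  k=1
[7,8] S\(S\N)  lex  "here"
[0,8] S  <  k=7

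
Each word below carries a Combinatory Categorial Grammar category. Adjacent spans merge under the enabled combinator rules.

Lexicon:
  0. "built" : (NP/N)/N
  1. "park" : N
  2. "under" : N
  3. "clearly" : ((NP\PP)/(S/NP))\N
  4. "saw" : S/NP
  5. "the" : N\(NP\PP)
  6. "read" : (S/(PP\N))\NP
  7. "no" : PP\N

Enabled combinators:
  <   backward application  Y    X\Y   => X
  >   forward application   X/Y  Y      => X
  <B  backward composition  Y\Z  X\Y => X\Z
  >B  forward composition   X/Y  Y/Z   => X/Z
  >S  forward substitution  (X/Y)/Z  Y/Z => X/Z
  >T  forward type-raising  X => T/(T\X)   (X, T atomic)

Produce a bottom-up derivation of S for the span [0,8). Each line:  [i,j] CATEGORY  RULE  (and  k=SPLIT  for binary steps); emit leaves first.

[0,8] S   >
  [0,7] S/(PP\N)   <
    [0,6] NP   >
      [0,2] NP/N   >
        [0,1] "built" : (NP/N)/N
        [1,2] "park" : N
      [2,6] N   <
        [2,5] NP\PP   >
          [2,4] (NP\PP)/(S/NP)   <
            [2,3] "under" : N
            [3,4] "clearly" : ((NP\PP)/(S/NP))\N
          [4,5] "saw" : S/NP
        [5,6] "the" : N\(NP\PP)
    [6,7] "read" : (S/(PP\N))\NP
  [7,8] "no" : PP\N

[0,1] (NP/N)/N  lex  "built"
[1,2] N  lex  "park"
[0,2] NP/N  >  k=1
[2,3] N  lex  "under"
[3,4] ((NP\PP)/(S/NP))\N  lex  "clearly"
[2,4] (NP\PP)/(S/NP)  <  k=3
[4,5] S/NP  lex  "saw"
[2,5] NP\PP  >  k=4
[5,6] N\(NP\PP)  lex  "the"
[2,6] N  <  k=5
[0,6] NP  >  k=2
[6,7] (S/(PP\N))\NP  lex  "read"
[0,7] S/(PP\N)  <  k=6
[7,8] PP\N  lex  "no"
[0,8] S  >  k=7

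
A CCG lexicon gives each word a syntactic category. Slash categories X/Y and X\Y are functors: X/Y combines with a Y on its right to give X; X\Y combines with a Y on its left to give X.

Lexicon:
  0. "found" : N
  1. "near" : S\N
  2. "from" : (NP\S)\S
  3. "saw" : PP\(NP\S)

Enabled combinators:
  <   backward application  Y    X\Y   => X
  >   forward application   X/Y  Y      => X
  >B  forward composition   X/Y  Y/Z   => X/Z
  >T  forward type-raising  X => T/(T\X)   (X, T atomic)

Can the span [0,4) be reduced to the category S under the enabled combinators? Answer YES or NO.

N S\N (NP\S)\S PP\(NP\S)
CKY chart[0,4] = {N/(N\PP), NP/(NP\PP), PP, PP/(PP\PP), S/(S\PP)}; S ∉ chart

NO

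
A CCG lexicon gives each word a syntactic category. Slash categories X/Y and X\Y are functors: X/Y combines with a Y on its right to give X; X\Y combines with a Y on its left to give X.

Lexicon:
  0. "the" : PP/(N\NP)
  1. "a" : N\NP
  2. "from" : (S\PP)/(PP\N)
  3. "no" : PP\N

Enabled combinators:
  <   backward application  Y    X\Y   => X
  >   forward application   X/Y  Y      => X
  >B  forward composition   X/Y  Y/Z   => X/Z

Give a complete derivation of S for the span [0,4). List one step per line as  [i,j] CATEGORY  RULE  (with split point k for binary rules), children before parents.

[0,1] PP/(N\NP)  lex  "the"
[1,2] N\NP  lex  "a"
[0,2] PP  >  k=1
[2,3] (S\PP)/(PP\N)  lex  "from"
[3,4] PP\N  lex  "no"
[2,4] S\PP  >  k=3
[0,4] S  <  k=2

[0,4] S   <
  [0,2] PP   >
    [0,1] "the" : PP/(N\NP)
    [1,2] "a" : N\NP
  [2,4] S\PP   >
    [2,3] "from" : (S\PP)/(PP\N)
    [3,4] "no" : PP\N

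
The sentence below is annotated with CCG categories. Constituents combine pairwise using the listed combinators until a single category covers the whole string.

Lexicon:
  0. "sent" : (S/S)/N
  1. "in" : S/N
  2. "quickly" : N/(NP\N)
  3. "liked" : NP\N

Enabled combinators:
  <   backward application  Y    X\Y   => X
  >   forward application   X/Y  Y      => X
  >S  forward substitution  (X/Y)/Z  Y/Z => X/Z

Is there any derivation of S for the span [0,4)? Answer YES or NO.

YES

[0,4] S   >
  [0,2] S/N   >S
    [0,1] "sent" : (S/S)/N
    [1,2] "in" : S/N
  [2,4] N   >
    [2,3] "quickly" : N/(NP\N)
    [3,4] "liked" : NP\N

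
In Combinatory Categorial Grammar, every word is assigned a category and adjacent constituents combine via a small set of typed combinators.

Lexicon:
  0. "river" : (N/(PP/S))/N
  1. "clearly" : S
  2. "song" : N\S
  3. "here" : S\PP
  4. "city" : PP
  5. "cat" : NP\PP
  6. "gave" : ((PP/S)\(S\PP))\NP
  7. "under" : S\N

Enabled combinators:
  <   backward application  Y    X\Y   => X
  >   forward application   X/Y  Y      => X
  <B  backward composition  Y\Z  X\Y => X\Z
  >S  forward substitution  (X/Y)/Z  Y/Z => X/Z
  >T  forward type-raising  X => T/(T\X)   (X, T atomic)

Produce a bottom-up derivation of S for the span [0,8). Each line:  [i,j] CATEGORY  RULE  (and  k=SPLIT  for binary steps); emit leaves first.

[0,1] (N/(PP/S))/N  lex  "river"
[1,2] S  lex  "clearly"
[2,3] N\S  lex  "song"
[1,3] N  <  k=2
[0,3] N/(PP/S)  >  k=1
[3,4] S\PP  lex  "here"
[4,5] PP  lex  "city"
[4,5] NP/(NP\PP)  >T
[5,6] NP\PP  lex  "cat"
[4,6] NP  >  k=5
[6,7] ((PP/S)\(S\PP))\NP  lex  "gave"
[4,7] (PP/S)\(S\PP)  <  k=6
[3,7] PP/S  <  k=4
[0,7] N  >  k=3
[7,8] S\N  lex  "under"
[0,8] S  <  k=7

[0,8] S   <
  [0,7] N   >
    [0,3] N/(PP/S)   >
      [0,1] "river" : (N/(PP/S))/N
      [1,3] N   <
        [1,2] "clearly" : S
        [2,3] "song" : N\S
    [3,7] PP/S   <
      [3,4] "here" : S\PP
      [4,7] (PP/S)\(S\PP)   <
        [4,6] NP   >
          [4,5] NP/(NP\PP)   >T
            [4,5] "city" : PP
          [5,6] "cat" : NP\PP
        [6,7] "gave" : ((PP/S)\(S\PP))\NP
  [7,8] "under" : S\N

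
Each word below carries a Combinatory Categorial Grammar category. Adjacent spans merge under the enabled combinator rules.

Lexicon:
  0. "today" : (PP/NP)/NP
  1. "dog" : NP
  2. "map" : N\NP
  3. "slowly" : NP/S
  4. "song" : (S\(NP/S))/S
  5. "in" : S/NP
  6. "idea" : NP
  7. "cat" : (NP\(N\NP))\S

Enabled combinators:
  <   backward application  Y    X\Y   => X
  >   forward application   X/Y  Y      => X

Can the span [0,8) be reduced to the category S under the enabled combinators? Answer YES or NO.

(PP/NP)/NP NP N\NP NP/S (S\(NP/S))/S S/NP NP (NP\(N\NP))\S
CKY chart[0,8] = {PP}; S ∉ chart

NO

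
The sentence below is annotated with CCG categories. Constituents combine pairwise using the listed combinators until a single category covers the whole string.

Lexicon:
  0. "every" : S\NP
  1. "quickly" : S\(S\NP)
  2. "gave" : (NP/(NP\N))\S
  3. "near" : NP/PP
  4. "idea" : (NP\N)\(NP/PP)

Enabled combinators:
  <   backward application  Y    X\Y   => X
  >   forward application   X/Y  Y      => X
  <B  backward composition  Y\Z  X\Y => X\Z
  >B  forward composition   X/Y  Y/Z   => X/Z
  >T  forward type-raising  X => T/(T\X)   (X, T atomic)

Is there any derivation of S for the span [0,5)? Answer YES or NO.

S\NP S\(S\NP) (NP/(NP\N))\S NP/PP (NP\N)\(NP/PP)
CKY chart[0,5] = {N/(N\NP), NP, NP/(NP\NP), PP/(PP\NP), S/(S\NP)}; S ∉ chart

NO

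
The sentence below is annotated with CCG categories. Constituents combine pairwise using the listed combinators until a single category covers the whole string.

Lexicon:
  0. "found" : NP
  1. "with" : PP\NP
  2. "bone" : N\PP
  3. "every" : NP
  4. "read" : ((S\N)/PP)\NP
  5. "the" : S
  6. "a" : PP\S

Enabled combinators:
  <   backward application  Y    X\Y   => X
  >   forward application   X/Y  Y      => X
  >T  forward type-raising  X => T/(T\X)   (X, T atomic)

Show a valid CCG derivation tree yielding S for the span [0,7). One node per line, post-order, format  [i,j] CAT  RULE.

[0,1] NP  lex  "found"
[1,2] PP\NP  lex  "with"
[0,2] PP  <  k=1
[2,3] N\PP  lex  "bone"
[0,3] N  <  k=2
[3,4] NP  lex  "every"
[4,5] ((S\N)/PP)\NP  lex  "read"
[3,5] (S\N)/PP  <  k=4
[5,6] S  lex  "the"
[5,6] PP/(PP\S)  >T
[6,7] PP\S  lex  "a"
[5,7] PP  >  k=6
[3,7] S\N  >  k=5
[0,7] S  <  k=3

[0,7] S   <
  [0,3] N   <
    [0,2] PP   <
      [0,1] "found" : NP
      [1,2] "with" : PP\NP
    [2,3] "bone" : N\PP
  [3,7] S\N   >
    [3,5] (S\N)/PP   <
      [3,4] "every" : NP
      [4,5] "read" : ((S\N)/PP)\NP
    [5,7] PP   >
      [5,6] PP/(PP\S)   >T
        [5,6] "the" : S
      [6,7] "a" : PP\S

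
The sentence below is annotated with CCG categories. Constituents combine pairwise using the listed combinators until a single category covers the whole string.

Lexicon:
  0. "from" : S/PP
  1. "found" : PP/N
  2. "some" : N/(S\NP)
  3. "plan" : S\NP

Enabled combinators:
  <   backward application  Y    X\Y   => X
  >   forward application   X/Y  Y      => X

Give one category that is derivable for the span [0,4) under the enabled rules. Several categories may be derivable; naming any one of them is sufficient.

[0,4] S   >
  [0,1] "from" : S/PP
  [1,4] PP   >
    [1,2] "found" : PP/N
    [2,4] N   >
      [2,3] "some" : N/(S\NP)
      [3,4] "plan" : S\NP

S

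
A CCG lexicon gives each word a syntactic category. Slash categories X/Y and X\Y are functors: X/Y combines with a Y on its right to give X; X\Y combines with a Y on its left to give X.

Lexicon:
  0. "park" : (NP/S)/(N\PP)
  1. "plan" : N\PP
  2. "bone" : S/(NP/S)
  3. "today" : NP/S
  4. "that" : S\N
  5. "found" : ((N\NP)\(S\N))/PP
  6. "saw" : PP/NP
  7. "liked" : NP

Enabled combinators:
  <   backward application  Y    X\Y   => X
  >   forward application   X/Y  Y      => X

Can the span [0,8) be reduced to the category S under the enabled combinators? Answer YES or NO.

(NP/S)/(N\PP) N\PP S/(NP/S) NP/S S\N ((N\NP)\(S\N))/PP PP/NP NP
CKY chart[0,8] = {N}; S ∉ chart

NO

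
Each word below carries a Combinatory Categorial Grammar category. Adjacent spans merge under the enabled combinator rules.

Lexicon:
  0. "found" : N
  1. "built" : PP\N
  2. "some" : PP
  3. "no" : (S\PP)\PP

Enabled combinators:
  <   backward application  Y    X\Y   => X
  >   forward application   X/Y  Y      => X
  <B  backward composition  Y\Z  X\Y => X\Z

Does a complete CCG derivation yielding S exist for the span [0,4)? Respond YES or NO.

[0,4] S   <
  [0,1] "found" : N
  [1,4] S\N   <B
    [1,2] "built" : PP\N
    [2,4] S\PP   <
      [2,3] "some" : PP
      [3,4] "no" : (S\PP)\PP

YES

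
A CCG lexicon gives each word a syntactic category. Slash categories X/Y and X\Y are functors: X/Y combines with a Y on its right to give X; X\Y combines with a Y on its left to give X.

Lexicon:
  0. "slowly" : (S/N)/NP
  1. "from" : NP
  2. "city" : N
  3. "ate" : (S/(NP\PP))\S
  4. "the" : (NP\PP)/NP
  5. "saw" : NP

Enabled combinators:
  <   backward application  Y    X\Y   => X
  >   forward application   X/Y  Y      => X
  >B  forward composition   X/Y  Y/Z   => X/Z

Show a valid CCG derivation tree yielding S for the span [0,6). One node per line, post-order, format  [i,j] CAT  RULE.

[0,6] S   >
  [0,4] S/(NP\PP)   <
    [0,3] S   >
      [0,2] S/N   >
        [0,1] "slowly" : (S/N)/NP
        [1,2] "from" : NP
      [2,3] "city" : N
    [3,4] "ate" : (S/(NP\PP))\S
  [4,6] NP\PP   >
    [4,5] "the" : (NP\PP)/NP
    [5,6] "saw" : NP

[0,1] (S/N)/NP  lex  "slowly"
[1,2] NP  lex  "from"
[0,2] S/N  >  k=1
[2,3] N  lex  "city"
[0,3] S  >  k=2
[3,4] (S/(NP\PP))\S  lex  "ate"
[0,4] S/(NP\PP)  <  k=3
[4,5] (NP\PP)/NP  lex  "the"
[5,6] NP  lex  "saw"
[4,6] NP\PP  >  k=5
[0,6] S  >  k=4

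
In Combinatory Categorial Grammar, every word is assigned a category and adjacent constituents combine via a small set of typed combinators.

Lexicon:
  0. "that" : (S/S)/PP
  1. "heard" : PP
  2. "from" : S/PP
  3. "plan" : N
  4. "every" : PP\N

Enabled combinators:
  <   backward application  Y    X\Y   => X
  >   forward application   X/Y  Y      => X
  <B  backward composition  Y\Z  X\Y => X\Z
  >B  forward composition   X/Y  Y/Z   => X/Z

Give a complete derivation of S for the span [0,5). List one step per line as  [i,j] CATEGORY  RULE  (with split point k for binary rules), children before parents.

[0,5] S   >
  [0,3] S/PP   >B
    [0,2] S/S   >
      [0,1] "that" : (S/S)/PP
      [1,2] "heard" : PP
    [2,3] "from" : S/PP
  [3,5] PP   <
    [3,4] "plan" : N
    [4,5] "every" : PP\N

[0,1] (S/S)/PP  lex  "that"
[1,2] PP  lex  "heard"
[0,2] S/S  >  k=1
[2,3] S/PP  lex  "from"
[0,3] S/PP  >B  k=2
[3,4] N  lex  "plan"
[4,5] PP\N  lex  "every"
[3,5] PP  <  k=4
[0,5] S  >  k=3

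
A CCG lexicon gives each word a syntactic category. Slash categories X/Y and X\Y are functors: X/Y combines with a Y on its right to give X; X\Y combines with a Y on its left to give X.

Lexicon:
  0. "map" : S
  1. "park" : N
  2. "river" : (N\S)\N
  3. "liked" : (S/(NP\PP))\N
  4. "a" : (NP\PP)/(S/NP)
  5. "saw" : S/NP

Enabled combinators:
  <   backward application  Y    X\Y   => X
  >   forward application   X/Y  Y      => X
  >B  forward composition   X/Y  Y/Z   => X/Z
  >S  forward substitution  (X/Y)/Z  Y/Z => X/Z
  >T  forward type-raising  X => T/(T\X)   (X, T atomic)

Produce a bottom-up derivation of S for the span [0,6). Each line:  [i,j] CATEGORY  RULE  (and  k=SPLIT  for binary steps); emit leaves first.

[0,1] S  lex  "map"
[1,2] N  lex  "park"
[2,3] (N\S)\N  lex  "river"
[1,3] N\S  <  k=2
[0,3] N  <  k=1
[3,4] (S/(NP\PP))\N  lex  "liked"
[0,4] S/(NP\PP)  <  k=3
[4,5] (NP\PP)/(S/NP)  lex  "a"
[5,6] S/NP  lex  "saw"
[4,6] NP\PP  >  k=5
[0,6] S  >  k=4

[0,6] S   >
  [0,4] S/(NP\PP)   <
    [0,3] N   <
      [0,1] "map" : S
      [1,3] N\S   <
        [1,2] "park" : N
        [2,3] "river" : (N\S)\N
    [3,4] "liked" : (S/(NP\PP))\N
  [4,6] NP\PP   >
    [4,5] "a" : (NP\PP)/(S/NP)
    [5,6] "saw" : S/NP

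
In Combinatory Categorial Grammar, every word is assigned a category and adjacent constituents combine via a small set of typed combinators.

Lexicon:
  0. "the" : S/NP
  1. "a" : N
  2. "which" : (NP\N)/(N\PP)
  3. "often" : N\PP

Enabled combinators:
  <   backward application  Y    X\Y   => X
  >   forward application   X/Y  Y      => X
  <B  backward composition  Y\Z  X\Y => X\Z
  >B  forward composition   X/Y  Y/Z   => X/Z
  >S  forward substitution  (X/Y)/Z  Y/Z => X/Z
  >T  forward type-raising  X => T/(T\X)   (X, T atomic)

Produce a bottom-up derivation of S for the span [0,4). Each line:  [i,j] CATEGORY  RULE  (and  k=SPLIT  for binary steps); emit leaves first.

[0,4] S   >
  [0,1] "the" : S/NP
  [1,4] NP   >
    [1,2] NP/(NP\N)   >T
      [1,2] "a" : N
    [2,4] NP\N   >
      [2,3] "which" : (NP\N)/(N\PP)
      [3,4] "often" : N\PP

[0,1] S/NP  lex  "the"
[1,2] N  lex  "a"
[1,2] NP/(NP\N)  >T
[2,3] (NP\N)/(N\PP)  lex  "which"
[3,4] N\PP  lex  "often"
[2,4] NP\N  >  k=3
[1,4] NP  >  k=2
[0,4] S  >  k=1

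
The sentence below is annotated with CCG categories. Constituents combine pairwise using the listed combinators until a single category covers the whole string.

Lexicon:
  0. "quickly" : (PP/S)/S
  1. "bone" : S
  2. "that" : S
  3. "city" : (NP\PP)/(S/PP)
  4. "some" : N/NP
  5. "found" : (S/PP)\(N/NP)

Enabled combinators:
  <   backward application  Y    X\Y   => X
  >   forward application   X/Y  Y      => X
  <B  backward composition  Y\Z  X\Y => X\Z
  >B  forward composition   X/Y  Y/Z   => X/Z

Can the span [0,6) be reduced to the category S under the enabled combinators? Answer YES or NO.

NO

(PP/S)/S S S (NP\PP)/(S/PP) N/NP (S/PP)\(N/NP)
CKY chart[0,6] = {NP}; S ∉ chart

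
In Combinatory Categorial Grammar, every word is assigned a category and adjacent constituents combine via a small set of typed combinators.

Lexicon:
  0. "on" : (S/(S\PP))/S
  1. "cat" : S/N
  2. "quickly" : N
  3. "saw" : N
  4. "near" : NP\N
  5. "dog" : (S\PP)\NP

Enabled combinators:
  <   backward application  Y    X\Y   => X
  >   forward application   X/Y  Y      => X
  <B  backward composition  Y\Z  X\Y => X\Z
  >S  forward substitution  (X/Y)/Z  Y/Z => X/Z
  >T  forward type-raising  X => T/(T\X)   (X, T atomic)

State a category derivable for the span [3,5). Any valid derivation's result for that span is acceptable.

[0,6] S   >
  [0,3] S/(S\PP)   >
    [0,1] "on" : (S/(S\PP))/S
    [1,3] S   >
      [1,2] "cat" : S/N
      [2,3] "quickly" : N
  [3,6] S\PP   <
    [3,5] NP   >
      [3,4] NP/(NP\N)   >T
        [3,4] "saw" : N
      [4,5] "near" : NP\N
    [5,6] "dog" : (S\PP)\NP

NP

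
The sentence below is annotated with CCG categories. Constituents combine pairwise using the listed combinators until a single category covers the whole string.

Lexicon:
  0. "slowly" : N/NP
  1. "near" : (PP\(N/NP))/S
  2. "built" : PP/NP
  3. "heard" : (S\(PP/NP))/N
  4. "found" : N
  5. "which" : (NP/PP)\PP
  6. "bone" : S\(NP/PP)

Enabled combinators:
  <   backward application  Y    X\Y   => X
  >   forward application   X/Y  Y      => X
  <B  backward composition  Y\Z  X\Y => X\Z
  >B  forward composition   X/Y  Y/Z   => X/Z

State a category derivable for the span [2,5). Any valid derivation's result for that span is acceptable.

S

[0,7] S   <
  [0,5] PP   <
    [0,1] "slowly" : N/NP
    [1,5] PP\(N/NP)   >
      [1,2] "near" : (PP\(N/NP))/S
      [2,5] S   <
        [2,3] "built" : PP/NP
        [3,5] S\(PP/NP)   >
          [3,4] "heard" : (S\(PP/NP))/N
          [4,5] "found" : N
  [5,7] S\PP   <B
    [5,6] "which" : (NP/PP)\PP
    [6,7] "bone" : S\(NP/PP)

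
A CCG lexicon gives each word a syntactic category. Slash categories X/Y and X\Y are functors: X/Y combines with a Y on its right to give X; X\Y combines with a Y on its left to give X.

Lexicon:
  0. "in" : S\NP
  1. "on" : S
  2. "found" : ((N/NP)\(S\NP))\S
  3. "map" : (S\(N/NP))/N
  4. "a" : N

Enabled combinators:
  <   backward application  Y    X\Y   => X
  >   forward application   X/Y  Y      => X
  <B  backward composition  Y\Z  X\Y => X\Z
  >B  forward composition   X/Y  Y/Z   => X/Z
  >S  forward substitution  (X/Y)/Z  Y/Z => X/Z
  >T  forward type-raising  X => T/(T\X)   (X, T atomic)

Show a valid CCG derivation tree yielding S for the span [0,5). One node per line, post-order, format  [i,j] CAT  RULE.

[0,5] S   <
  [0,3] N/NP   <
    [0,1] "in" : S\NP
    [1,3] (N/NP)\(S\NP)   <
      [1,2] "on" : S
      [2,3] "found" : ((N/NP)\(S\NP))\S
  [3,5] S\(N/NP)   >
    [3,4] "map" : (S\(N/NP))/N
    [4,5] "a" : N

[0,1] S\NP  lex  "in"
[1,2] S  lex  "on"
[2,3] ((N/NP)\(S\NP))\S  lex  "found"
[1,3] (N/NP)\(S\NP)  <  k=2
[0,3] N/NP  <  k=1
[3,4] (S\(N/NP))/N  lex  "map"
[4,5] N  lex  "a"
[3,5] S\(N/NP)  >  k=4
[0,5] S  <  k=3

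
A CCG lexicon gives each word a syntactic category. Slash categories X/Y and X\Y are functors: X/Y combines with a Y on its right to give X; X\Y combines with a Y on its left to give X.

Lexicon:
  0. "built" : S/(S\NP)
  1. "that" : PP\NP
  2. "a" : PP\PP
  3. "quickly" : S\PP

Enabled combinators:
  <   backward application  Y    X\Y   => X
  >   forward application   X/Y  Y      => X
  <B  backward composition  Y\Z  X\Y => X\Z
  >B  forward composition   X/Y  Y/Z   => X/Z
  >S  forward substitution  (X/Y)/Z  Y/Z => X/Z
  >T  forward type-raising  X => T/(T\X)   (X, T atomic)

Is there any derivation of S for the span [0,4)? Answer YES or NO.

[0,4] S   >
  [0,1] "built" : S/(S\NP)
  [1,4] S\NP   <B
    [1,3] PP\NP   <B
      [1,2] "that" : PP\NP
      [2,3] "a" : PP\PP
    [3,4] "quickly" : S\PP

YES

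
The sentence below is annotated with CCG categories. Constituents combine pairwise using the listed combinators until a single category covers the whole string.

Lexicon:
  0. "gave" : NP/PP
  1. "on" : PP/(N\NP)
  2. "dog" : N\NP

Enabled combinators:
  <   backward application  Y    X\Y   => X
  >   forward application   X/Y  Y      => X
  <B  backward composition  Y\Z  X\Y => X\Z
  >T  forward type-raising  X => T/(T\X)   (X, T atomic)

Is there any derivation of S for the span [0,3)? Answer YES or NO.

NO

NP/PP PP/(N\NP) N\NP
CKY chart[0,3] = {N/(N\NP), NP, NP/(NP\NP), PP/(PP\NP), S/(S\NP)}; S ∉ chart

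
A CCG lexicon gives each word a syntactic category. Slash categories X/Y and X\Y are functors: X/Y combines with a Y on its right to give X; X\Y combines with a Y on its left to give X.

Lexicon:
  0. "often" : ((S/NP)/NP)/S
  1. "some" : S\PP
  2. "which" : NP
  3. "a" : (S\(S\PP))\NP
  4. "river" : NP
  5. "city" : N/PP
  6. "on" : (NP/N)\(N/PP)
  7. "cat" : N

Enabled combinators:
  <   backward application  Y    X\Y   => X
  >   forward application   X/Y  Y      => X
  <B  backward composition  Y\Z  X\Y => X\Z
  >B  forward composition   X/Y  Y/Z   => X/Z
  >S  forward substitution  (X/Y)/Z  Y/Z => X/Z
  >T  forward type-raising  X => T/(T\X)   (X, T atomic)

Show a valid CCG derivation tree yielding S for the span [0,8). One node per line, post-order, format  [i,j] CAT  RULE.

[0,1] ((S/NP)/NP)/S  lex  "often"
[1,2] S\PP  lex  "some"
[2,3] NP  lex  "which"
[3,4] (S\(S\PP))\NP  lex  "a"
[2,4] S\(S\PP)  <  k=3
[1,4] S  <  k=2
[0,4] (S/NP)/NP  >  k=1
[4,5] NP  lex  "river"
[0,5] S/NP  >  k=4
[5,6] N/PP  lex  "city"
[6,7] (NP/N)\(N/PP)  lex  "on"
[5,7] NP/N  <  k=6
[7,8] N  lex  "cat"
[5,8] NP  >  k=7
[0,8] S  >  k=5

[0,8] S   >
  [0,5] S/NP   >
    [0,4] (S/NP)/NP   >
      [0,1] "often" : ((S/NP)/NP)/S
      [1,4] S   <
        [1,2] "some" : S\PP
        [2,4] S\(S\PP)   <
          [2,3] "which" : NP
          [3,4] "a" : (S\(S\PP))\NP
    [4,5] "river" : NP
  [5,8] NP   >
    [5,7] NP/N   <
      [5,6] "city" : N/PP
      [6,7] "on" : (NP/N)\(N/PP)
    [7,8] "cat" : N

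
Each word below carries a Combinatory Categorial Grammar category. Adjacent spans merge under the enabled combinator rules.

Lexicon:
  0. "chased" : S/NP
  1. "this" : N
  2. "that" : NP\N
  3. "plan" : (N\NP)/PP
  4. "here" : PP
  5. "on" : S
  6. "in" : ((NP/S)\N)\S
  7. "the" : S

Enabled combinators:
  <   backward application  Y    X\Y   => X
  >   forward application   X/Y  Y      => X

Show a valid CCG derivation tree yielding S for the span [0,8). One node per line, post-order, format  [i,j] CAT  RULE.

[0,1] S/NP  lex  "chased"
[1,2] N  lex  "this"
[2,3] NP\N  lex  "that"
[1,3] NP  <  k=2
[3,4] (N\NP)/PP  lex  "plan"
[4,5] PP  lex  "here"
[3,5] N\NP  >  k=4
[1,5] N  <  k=3
[5,6] S  lex  "on"
[6,7] ((NP/S)\N)\S  lex  "in"
[5,7] (NP/S)\N  <  k=6
[1,7] NP/S  <  k=5
[7,8] S  lex  "the"
[1,8] NP  >  k=7
[0,8] S  >  k=1

[0,8] S   >
  [0,1] "chased" : S/NP
  [1,8] NP   >
    [1,7] NP/S   <
      [1,5] N   <
        [1,3] NP   <
          [1,2] "this" : N
          [2,3] "that" : NP\N
        [3,5] N\NP   >
          [3,4] "plan" : (N\NP)/PP
          [4,5] "here" : PP
      [5,7] (NP/S)\N   <
        [5,6] "on" : S
        [6,7] "in" : ((NP/S)\N)\S
    [7,8] "the" : S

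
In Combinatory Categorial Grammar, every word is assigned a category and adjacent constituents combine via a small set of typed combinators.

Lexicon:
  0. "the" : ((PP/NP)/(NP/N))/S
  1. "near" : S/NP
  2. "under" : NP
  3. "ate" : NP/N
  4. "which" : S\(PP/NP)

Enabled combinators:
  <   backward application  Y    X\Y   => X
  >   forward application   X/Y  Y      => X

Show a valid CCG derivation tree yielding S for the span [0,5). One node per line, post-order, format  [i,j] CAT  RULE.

[0,1] ((PP/NP)/(NP/N))/S  lex  "the"
[1,2] S/NP  lex  "near"
[2,3] NP  lex  "under"
[1,3] S  >  k=2
[0,3] (PP/NP)/(NP/N)  >  k=1
[3,4] NP/N  lex  "ate"
[0,4] PP/NP  >  k=3
[4,5] S\(PP/NP)  lex  "which"
[0,5] S  <  k=4

[0,5] S   <
  [0,4] PP/NP   >
    [0,3] (PP/NP)/(NP/N)   >
      [0,1] "the" : ((PP/NP)/(NP/N))/S
      [1,3] S   >
        [1,2] "near" : S/NP
        [2,3] "under" : NP
    [3,4] "ate" : NP/N
  [4,5] "which" : S\(PP/NP)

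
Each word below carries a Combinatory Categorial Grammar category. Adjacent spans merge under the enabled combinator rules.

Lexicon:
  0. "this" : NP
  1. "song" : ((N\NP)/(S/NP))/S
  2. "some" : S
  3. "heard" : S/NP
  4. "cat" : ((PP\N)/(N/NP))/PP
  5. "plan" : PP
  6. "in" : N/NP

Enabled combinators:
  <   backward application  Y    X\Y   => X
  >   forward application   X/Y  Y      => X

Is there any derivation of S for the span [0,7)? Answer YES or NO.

NO

NP ((N\NP)/(S/NP))/S S S/NP ((PP\N)/(N/NP))/PP PP N/NP
CKY chart[0,7] = {PP}; S ∉ chart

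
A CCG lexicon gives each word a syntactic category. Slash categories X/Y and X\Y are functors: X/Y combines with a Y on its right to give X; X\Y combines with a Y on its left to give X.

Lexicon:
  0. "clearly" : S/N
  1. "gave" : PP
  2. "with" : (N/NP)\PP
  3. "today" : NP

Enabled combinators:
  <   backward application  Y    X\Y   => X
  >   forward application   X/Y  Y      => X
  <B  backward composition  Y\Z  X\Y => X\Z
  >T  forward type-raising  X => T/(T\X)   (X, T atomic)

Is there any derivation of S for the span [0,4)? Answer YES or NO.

YES

[0,4] S   >
  [0,1] "clearly" : S/N
  [1,4] N   >
    [1,3] N/NP   <
      [1,2] "gave" : PP
      [2,3] "with" : (N/NP)\PP
    [3,4] "today" : NP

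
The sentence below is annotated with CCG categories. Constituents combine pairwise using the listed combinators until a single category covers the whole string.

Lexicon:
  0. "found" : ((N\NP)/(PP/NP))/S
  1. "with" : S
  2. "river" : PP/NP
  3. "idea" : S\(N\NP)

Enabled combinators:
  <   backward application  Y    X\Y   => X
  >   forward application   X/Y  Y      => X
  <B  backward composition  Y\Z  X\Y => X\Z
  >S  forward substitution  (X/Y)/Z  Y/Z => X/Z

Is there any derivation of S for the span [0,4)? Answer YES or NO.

YES

[0,4] S   <
  [0,3] N\NP   >
    [0,2] (N\NP)/(PP/NP)   >
      [0,1] "found" : ((N\NP)/(PP/NP))/S
      [1,2] "with" : S
    [2,3] "river" : PP/NP
  [3,4] "idea" : S\(N\NP)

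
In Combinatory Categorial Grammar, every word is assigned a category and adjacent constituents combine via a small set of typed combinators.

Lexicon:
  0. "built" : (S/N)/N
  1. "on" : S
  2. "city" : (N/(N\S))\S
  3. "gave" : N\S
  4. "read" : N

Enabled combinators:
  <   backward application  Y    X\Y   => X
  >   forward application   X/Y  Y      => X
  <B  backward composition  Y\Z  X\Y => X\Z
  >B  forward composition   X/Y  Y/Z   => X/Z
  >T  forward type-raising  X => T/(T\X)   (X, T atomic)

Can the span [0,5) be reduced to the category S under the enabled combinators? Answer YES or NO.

YES

[0,5] S   >
  [0,4] S/N   >
    [0,1] "built" : (S/N)/N
    [1,4] N   >
      [1,3] N/(N\S)   <
        [1,2] "on" : S
        [2,3] "city" : (N/(N\S))\S
      [3,4] "gave" : N\S
  [4,5] "read" : N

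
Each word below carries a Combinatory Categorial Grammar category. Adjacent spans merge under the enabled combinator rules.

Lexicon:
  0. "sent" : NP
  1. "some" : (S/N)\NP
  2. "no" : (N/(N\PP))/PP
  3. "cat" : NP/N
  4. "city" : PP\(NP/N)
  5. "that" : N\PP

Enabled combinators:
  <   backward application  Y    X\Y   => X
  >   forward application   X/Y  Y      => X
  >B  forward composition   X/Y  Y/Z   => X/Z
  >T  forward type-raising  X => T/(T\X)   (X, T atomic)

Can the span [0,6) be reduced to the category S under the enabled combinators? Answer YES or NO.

YES

[0,6] S   >
  [0,2] S/N   <
    [0,1] "sent" : NP
    [1,2] "some" : (S/N)\NP
  [2,6] N   >
    [2,5] N/(N\PP)   >
      [2,3] "no" : (N/(N\PP))/PP
      [3,5] PP   <
        [3,4] "cat" : NP/N
        [4,5] "city" : PP\(NP/N)
    [5,6] "that" : N\PP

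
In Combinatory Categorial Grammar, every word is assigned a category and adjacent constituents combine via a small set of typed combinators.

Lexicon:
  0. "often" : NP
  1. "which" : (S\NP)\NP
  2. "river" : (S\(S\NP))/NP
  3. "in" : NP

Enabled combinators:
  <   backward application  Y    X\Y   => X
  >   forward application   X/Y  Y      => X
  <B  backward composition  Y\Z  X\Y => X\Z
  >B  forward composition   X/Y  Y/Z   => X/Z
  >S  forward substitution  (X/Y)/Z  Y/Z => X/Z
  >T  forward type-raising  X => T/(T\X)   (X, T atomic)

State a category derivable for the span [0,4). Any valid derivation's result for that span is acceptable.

S

[0,4] S   <
  [0,2] S\NP   <
    [0,1] "often" : NP
    [1,2] "which" : (S\NP)\NP
  [2,4] S\(S\NP)   >
    [2,3] "river" : (S\(S\NP))/NP
    [3,4] "in" : NP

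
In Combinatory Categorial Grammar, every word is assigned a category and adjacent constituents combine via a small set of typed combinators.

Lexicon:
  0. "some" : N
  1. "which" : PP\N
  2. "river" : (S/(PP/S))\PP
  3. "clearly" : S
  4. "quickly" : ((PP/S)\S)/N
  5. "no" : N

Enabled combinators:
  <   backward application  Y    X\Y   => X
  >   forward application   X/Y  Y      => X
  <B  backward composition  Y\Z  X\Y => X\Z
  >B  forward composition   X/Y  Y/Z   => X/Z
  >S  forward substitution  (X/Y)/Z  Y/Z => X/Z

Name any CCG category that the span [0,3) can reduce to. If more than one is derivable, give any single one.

S/(PP/S)

[0,6] S   >
  [0,3] S/(PP/S)   <
    [0,2] PP   <
      [0,1] "some" : N
      [1,2] "which" : PP\N
    [2,3] "river" : (S/(PP/S))\PP
  [3,6] PP/S   <
    [3,4] "clearly" : S
    [4,6] (PP/S)\S   >
      [4,5] "quickly" : ((PP/S)\S)/N
      [5,6] "no" : N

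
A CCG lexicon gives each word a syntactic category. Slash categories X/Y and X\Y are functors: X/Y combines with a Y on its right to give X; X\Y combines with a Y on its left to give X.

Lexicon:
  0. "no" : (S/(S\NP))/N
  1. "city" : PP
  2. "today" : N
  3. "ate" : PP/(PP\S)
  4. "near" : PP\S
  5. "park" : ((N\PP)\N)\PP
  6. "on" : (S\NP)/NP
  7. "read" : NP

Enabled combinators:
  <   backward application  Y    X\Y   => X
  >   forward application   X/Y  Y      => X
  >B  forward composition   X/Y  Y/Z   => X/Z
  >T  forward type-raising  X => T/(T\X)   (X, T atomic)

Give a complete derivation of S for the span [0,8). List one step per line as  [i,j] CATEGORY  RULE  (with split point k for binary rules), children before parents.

[0,1] (S/(S\NP))/N  lex  "no"
[1,2] PP  lex  "city"
[1,2] N/(N\PP)  >T
[2,3] N  lex  "today"
[3,4] PP/(PP\S)  lex  "ate"
[4,5] PP\S  lex  "near"
[3,5] PP  >  k=4
[5,6] ((N\PP)\N)\PP  lex  "park"
[3,6] (N\PP)\N  <  k=5
[2,6] N\PP  <  k=3
[1,6] N  >  k=2
[0,6] S/(S\NP)  >  k=1
[6,7] (S\NP)/NP  lex  "on"
[7,8] NP  lex  "read"
[6,8] S\NP  >  k=7
[0,8] S  >  k=6

[0,8] S   >
  [0,6] S/(S\NP)   >
    [0,1] "no" : (S/(S\NP))/N
    [1,6] N   >
      [1,2] N/(N\PP)   >T
        [1,2] "city" : PP
      [2,6] N\PP   <
        [2,3] "today" : N
        [3,6] (N\PP)\N   <
          [3,5] PP   >
            [3,4] "ate" : PP/(PP\S)
            [4,5] "near" : PP\S
          [5,6] "park" : ((N\PP)\N)\PP
  [6,8] S\NP   >
    [6,7] "on" : (S\NP)/NP
    [7,8] "read" : NP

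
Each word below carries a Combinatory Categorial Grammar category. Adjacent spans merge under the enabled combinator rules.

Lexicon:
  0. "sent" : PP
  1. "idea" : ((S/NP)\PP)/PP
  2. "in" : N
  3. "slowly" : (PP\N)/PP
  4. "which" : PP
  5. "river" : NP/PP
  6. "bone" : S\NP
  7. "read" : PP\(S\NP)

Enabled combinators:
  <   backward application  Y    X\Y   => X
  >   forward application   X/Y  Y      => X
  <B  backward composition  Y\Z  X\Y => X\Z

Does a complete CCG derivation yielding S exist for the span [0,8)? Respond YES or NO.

YES

[0,8] S   >
  [0,5] S/NP   <
    [0,1] "sent" : PP
    [1,5] (S/NP)\PP   >
      [1,2] "idea" : ((S/NP)\PP)/PP
      [2,5] PP   <
        [2,3] "in" : N
        [3,5] PP\N   >
          [3,4] "slowly" : (PP\N)/PP
          [4,5] "which" : PP
  [5,8] NP   >
    [5,6] "river" : NP/PP
    [6,8] PP   <
      [6,7] "bone" : S\NP
      [7,8] "read" : PP\(S\NP)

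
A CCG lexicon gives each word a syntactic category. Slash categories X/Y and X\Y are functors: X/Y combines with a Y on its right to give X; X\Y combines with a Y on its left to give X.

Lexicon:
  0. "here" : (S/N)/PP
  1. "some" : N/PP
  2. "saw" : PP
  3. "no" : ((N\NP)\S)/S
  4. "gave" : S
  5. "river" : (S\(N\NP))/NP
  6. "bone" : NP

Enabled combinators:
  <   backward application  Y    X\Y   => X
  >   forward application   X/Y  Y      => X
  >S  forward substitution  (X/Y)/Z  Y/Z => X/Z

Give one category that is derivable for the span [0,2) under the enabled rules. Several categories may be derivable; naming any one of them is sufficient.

[0,7] S   <
  [0,5] N\NP   <
    [0,3] S   >
      [0,2] S/PP   >S
        [0,1] "here" : (S/N)/PP
        [1,2] "some" : N/PP
      [2,3] "saw" : PP
    [3,5] (N\NP)\S   >
      [3,4] "no" : ((N\NP)\S)/S
      [4,5] "gave" : S
  [5,7] S\(N\NP)   >
    [5,6] "river" : (S\(N\NP))/NP
    [6,7] "bone" : NP

S/PP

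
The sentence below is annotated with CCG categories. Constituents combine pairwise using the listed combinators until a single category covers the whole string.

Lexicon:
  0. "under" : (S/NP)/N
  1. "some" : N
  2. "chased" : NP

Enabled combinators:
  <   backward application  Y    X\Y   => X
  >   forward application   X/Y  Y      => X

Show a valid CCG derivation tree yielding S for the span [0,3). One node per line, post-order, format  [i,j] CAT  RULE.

[0,3] S   >
  [0,2] S/NP   >
    [0,1] "under" : (S/NP)/N
    [1,2] "some" : N
  [2,3] "chased" : NP

[0,1] (S/NP)/N  lex  "under"
[1,2] N  lex  "some"
[0,2] S/NP  >  k=1
[2,3] NP  lex  "chased"
[0,3] S  >  k=2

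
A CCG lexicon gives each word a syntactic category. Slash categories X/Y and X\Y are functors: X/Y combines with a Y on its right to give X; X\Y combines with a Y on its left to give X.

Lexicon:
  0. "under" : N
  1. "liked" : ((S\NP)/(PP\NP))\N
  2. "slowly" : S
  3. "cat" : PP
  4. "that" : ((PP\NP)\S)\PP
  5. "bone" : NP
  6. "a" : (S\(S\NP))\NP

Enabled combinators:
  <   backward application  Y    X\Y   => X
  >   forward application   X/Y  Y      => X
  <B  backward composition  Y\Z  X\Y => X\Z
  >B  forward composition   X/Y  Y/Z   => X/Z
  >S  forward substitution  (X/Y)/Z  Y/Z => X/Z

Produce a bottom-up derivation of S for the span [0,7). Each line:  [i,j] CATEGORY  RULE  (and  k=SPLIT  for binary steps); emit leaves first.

[0,1] N  lex  "under"
[1,2] ((S\NP)/(PP\NP))\N  lex  "liked"
[0,2] (S\NP)/(PP\NP)  <  k=1
[2,3] S  lex  "slowly"
[3,4] PP  lex  "cat"
[4,5] ((PP\NP)\S)\PP  lex  "that"
[3,5] (PP\NP)\S  <  k=4
[2,5] PP\NP  <  k=3
[0,5] S\NP  >  k=2
[5,6] NP  lex  "bone"
[6,7] (S\(S\NP))\NP  lex  "a"
[5,7] S\(S\NP)  <  k=6
[0,7] S  <  k=5

[0,7] S   <
  [0,5] S\NP   >
    [0,2] (S\NP)/(PP\NP)   <
      [0,1] "under" : N
      [1,2] "liked" : ((S\NP)/(PP\NP))\N
    [2,5] PP\NP   <
      [2,3] "slowly" : S
      [3,5] (PP\NP)\S   <
        [3,4] "cat" : PP
        [4,5] "that" : ((PP\NP)\S)\PP
  [5,7] S\(S\NP)   <
    [5,6] "bone" : NP
    [6,7] "a" : (S\(S\NP))\NP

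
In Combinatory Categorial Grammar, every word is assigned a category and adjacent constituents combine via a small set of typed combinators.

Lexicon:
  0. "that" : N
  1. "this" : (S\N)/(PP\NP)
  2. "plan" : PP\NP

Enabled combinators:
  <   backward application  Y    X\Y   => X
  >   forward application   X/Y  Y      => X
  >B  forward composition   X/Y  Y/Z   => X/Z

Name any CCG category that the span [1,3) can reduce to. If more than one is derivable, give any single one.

S\N

[0,3] S   <
  [0,1] "that" : N
  [1,3] S\N   >
    [1,2] "this" : (S\N)/(PP\NP)
    [2,3] "plan" : PP\NP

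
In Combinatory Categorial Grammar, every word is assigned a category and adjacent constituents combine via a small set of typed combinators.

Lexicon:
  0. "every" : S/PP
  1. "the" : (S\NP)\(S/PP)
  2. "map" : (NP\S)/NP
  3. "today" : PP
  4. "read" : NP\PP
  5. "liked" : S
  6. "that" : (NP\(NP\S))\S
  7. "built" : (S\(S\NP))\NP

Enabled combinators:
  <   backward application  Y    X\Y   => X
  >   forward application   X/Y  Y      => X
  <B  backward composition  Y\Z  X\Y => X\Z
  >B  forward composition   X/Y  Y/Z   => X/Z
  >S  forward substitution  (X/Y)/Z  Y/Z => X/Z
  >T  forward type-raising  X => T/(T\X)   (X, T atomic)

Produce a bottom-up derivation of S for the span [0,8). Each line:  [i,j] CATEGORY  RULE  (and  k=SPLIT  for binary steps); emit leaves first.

[0,1] S/PP  lex  "every"
[1,2] (S\NP)\(S/PP)  lex  "the"
[0,2] S\NP  <  k=1
[2,3] (NP\S)/NP  lex  "map"
[3,4] PP  lex  "today"
[3,4] NP/(NP\PP)  >T
[4,5] NP\PP  lex  "read"
[3,5] NP  >  k=4
[2,5] NP\S  >  k=3
[5,6] S  lex  "liked"
[6,7] (NP\(NP\S))\S  lex  "that"
[5,7] NP\(NP\S)  <  k=6
[2,7] NP  <  k=5
[7,8] (S\(S\NP))\NP  lex  "built"
[2,8] S\(S\NP)  <  k=7
[0,8] S  <  k=2

[0,8] S   <
  [0,2] S\NP   <
    [0,1] "every" : S/PP
    [1,2] "the" : (S\NP)\(S/PP)
  [2,8] S\(S\NP)   <
    [2,7] NP   <
      [2,5] NP\S   >
        [2,3] "map" : (NP\S)/NP
        [3,5] NP   >
          [3,4] NP/(NP\PP)   >T
            [3,4] "today" : PP
          [4,5] "read" : NP\PP
      [5,7] NP\(NP\S)   <
        [5,6] "liked" : S
        [6,7] "that" : (NP\(NP\S))\S
    [7,8] "built" : (S\(S\NP))\NP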